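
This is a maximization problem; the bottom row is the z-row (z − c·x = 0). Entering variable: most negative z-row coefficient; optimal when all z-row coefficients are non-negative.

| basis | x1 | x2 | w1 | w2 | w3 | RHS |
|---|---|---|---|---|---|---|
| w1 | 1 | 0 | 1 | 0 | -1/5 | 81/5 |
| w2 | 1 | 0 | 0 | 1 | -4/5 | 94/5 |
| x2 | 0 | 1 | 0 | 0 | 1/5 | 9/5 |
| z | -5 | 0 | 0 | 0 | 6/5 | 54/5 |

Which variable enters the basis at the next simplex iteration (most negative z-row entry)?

x1

Negative z-row entries: x1: -5.
The most negative is -5 in column x1, so x1 enters.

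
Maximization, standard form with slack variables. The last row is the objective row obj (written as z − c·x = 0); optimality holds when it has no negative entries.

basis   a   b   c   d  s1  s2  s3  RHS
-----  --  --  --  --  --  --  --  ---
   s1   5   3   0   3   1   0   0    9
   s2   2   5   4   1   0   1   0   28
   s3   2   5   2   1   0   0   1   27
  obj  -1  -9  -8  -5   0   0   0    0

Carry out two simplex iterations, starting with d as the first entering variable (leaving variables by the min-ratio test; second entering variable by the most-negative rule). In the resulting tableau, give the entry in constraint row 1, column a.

5/3

Ratio test on column d — row 1: 9/3 = 3; row 2: 28/1 = 28; row 3: 27/1 = 27. Minimum is 3 at row 1 (s1 leaves); pivot element 3.
Divide row 1 by 3; eliminate column d from the other rows.
Second iteration: most negative obj-row entry is -8 in column c, so c enters.
Ratio test on column c — row 1: entry 0 ≤ 0; row 2: 25/4 = 25/4; row 3: 24/2 = 12. Minimum is 25/4 at row 2 (s2 leaves); pivot element 4.
Divide row 2 by 4; eliminate column c from the other rows.
After both pivots, the entry at constraint row 1, column a is 5/3.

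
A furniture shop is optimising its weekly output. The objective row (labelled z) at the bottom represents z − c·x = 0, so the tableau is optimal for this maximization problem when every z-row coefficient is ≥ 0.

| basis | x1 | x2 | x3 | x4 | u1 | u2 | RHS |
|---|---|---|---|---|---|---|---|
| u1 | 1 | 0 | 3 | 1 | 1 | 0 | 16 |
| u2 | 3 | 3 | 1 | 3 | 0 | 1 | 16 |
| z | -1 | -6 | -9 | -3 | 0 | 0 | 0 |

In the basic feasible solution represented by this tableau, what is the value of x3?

0

x3 is not in the basis, so in the current basic feasible solution x3 = 0.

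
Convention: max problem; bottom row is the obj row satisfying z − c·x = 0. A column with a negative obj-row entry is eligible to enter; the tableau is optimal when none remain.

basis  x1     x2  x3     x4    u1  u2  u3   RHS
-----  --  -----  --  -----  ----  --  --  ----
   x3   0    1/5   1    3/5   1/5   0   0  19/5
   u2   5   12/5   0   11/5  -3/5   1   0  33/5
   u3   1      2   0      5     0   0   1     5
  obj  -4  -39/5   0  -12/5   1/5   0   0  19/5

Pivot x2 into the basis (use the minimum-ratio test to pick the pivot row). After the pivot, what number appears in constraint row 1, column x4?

1/10

Ratio test on column x2 — row 1: (19/5)/(1/5) = 19; row 2: (33/5)/(12/5) = 11/4; row 3: 5/2 = 5/2. Minimum is 5/2 at row 3 (u3 leaves); pivot element 2.
Divide row 3 by 2; eliminate column x2 from the other rows.
Row 1 update in column x4: 3/5 − (1/5)·(5/2) = 1/10.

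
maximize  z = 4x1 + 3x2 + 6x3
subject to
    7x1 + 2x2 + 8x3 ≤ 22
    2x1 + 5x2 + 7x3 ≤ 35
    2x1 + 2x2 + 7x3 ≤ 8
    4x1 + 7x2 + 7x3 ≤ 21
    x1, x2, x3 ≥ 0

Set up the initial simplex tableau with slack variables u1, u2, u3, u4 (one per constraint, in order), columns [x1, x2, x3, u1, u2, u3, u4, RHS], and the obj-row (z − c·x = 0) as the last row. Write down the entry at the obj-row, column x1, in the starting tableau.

The obj-row carries the negated objective coefficients: the x1 entry is -4.

-4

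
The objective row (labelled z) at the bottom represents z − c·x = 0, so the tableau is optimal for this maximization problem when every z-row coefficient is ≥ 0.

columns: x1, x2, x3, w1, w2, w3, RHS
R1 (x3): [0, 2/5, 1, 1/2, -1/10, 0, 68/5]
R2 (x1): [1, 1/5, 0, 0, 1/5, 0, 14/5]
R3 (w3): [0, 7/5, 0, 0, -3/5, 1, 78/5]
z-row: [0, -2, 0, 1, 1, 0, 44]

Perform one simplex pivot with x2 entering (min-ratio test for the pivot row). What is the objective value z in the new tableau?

464/7

Ratio test on column x2 — row 1: (68/5)/(2/5) = 34; row 2: (14/5)/(1/5) = 14; row 3: (78/5)/(7/5) = 78/7. Minimum is 78/7 at row 3 (w3 leaves); pivot element 7/5.
Pivot on row 3; the z-row RHS becomes 44 − (-2)·(78/7) = 464/7.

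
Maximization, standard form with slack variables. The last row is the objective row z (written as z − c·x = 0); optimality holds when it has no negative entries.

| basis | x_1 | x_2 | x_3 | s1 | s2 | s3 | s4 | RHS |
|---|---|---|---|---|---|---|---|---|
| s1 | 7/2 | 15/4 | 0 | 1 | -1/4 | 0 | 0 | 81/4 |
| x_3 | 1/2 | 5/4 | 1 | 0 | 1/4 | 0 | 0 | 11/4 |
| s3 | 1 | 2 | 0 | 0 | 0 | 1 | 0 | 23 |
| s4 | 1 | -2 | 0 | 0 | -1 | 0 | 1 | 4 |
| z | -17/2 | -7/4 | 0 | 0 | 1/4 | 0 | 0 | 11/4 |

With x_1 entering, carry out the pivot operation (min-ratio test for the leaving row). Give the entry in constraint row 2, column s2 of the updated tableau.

Ratio test on column x_1 — row 1: (81/4)/(7/2) = 81/14; row 2: (11/4)/(1/2) = 11/2; row 3: 23/1 = 23; row 4: 4/1 = 4. Minimum is 4 at row 4 (s4 leaves); pivot element 1.
Divide row 4 by 1; eliminate column x_1 from the other rows.
Row 2 update in column s2: 1/4 − (1/2)·(-1) = 3/4.

3/4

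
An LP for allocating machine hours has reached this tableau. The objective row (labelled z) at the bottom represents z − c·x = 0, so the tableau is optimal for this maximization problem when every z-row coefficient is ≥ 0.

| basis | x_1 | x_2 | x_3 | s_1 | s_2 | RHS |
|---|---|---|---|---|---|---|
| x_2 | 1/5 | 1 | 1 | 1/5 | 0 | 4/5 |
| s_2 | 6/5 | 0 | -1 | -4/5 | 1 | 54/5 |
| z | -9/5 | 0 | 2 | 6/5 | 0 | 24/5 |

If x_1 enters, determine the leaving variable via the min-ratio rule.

x_2

Column x_1 entries and ratios — x_2: (4/5)/(1/5) = 4; s_2: (54/5)/(6/5) = 9.
Smallest ratio is 4 in the row of x_2, so x_2 leaves.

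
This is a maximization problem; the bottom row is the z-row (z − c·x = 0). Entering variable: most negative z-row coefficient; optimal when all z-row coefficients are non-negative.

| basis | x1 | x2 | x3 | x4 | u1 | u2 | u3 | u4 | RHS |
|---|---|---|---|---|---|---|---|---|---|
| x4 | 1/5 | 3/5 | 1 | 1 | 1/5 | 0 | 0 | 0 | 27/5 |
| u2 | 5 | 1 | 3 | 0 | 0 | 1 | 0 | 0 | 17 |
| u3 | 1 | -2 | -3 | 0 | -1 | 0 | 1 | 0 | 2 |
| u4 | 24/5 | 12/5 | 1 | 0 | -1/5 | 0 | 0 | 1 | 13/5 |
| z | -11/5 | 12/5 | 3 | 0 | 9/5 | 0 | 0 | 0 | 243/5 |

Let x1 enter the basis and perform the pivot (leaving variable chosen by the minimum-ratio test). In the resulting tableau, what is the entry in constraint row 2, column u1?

5/24

Ratio test on column x1 — row 1: (27/5)/(1/5) = 27; row 2: 17/5 = 17/5; row 3: 2/1 = 2; row 4: (13/5)/(24/5) = 13/24. Minimum is 13/24 at row 4 (u4 leaves); pivot element 24/5.
Divide row 4 by 24/5; eliminate column x1 from the other rows.
Row 2 update in column u1: 0 − 5·(-1/24) = 5/24.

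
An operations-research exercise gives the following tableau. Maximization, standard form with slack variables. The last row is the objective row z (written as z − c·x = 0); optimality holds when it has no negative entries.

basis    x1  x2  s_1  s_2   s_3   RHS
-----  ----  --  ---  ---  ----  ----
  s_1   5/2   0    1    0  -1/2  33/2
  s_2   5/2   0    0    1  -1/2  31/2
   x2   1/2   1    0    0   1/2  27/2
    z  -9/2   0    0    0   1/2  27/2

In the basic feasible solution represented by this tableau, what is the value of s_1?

33/2

s_1 is basic (row 1); its value is the RHS of that row, 33/2.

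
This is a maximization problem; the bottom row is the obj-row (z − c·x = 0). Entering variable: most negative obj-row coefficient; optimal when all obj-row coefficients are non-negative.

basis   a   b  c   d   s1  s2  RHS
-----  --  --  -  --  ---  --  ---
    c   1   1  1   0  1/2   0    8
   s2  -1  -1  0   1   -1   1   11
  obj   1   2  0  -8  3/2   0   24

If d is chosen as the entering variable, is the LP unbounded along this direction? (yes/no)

no

Column d has positive entries in row(s) 2, so the ratio test bounds it — not unbounded.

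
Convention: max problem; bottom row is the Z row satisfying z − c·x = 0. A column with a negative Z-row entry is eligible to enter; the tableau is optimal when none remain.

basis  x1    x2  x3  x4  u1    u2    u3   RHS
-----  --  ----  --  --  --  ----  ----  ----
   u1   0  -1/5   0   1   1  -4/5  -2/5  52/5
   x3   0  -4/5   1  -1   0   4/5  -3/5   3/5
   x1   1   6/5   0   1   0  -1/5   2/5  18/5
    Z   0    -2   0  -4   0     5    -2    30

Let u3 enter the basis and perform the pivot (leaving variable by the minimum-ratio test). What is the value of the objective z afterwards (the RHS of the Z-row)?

48

Ratio test on column u3 — row 1: entry -2/5 ≤ 0; row 2: entry -3/5 ≤ 0; row 3: (18/5)/(2/5) = 9. Minimum is 9 at row 3 (x1 leaves); pivot element 2/5.
Pivot on row 3; the Z-row RHS becomes 30 − (-2)·9 = 48.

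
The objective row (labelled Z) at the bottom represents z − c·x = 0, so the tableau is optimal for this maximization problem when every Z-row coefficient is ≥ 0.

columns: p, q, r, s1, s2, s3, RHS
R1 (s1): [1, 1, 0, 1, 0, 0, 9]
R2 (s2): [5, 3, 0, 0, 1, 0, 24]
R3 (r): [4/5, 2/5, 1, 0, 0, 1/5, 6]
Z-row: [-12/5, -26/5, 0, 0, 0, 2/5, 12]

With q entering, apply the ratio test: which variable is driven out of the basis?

s2

Column q entries and ratios — s1: 9/1 = 9; s2: 24/3 = 8; r: 6/(2/5) = 15.
Smallest ratio is 8 in the row of s2, so s2 leaves.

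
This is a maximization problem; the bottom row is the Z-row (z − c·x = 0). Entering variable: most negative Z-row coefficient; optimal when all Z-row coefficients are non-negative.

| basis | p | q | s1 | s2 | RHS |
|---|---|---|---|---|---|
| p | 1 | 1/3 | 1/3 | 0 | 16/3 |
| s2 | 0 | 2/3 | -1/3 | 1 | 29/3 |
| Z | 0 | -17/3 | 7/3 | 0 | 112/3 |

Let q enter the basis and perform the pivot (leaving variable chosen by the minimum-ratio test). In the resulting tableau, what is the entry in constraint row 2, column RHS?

Ratio test on column q — row 1: (16/3)/(1/3) = 16; row 2: (29/3)/(2/3) = 29/2. Minimum is 29/2 at row 2 (s2 leaves); pivot element 2/3.
Divide row 2 by 2/3; eliminate column q from the other rows.
In the new row 2, the RHS entry is the old entry divided by the pivot: (29/3)/(2/3) = 29/2.

29/2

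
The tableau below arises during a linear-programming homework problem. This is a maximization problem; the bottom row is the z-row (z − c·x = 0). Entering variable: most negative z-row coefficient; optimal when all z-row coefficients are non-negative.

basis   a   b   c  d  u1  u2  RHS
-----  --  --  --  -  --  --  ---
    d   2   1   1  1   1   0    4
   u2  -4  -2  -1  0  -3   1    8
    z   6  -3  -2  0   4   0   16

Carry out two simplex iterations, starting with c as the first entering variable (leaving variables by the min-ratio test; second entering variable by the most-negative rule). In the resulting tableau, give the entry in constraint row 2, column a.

0

Ratio test on column c — row 1: 4/1 = 4; row 2: entry -1 ≤ 0. Minimum is 4 at row 1 (d leaves); pivot element 1.
Divide row 1 by 1; eliminate column c from the other rows.
Second iteration: most negative z-row entry is -1 in column b, so b enters.
Ratio test on column b — row 1: 4/1 = 4; row 2: entry -1 ≤ 0. Minimum is 4 at row 1 (c leaves); pivot element 1.
Divide row 1 by 1; eliminate column b from the other rows.
After both pivots, the entry at constraint row 2, column a is 0.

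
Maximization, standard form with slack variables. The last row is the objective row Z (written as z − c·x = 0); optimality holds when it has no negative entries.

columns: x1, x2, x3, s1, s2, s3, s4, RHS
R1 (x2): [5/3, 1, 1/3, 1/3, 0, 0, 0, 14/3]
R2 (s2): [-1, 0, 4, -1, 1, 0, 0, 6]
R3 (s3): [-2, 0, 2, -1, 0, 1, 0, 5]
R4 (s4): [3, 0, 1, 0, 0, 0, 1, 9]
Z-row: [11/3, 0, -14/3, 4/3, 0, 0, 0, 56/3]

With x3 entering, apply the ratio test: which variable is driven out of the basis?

Column x3 entries and ratios — x2: (14/3)/(1/3) = 14; s2: 6/4 = 3/2; s3: 5/2 = 5/2; s4: 9/1 = 9.
Smallest ratio is 3/2 in the row of s2, so s2 leaves.

s2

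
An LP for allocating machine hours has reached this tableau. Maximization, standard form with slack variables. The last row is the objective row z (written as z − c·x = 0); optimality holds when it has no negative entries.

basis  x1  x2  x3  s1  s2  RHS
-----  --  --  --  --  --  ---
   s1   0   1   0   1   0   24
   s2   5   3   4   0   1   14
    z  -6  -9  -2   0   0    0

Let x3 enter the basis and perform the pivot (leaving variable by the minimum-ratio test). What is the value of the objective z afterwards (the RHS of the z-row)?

Ratio test on column x3 — row 1: entry 0 ≤ 0; row 2: 14/4 = 7/2. Minimum is 7/2 at row 2 (s2 leaves); pivot element 4.
Pivot on row 2; the z-row RHS becomes 0 − (-2)·(7/2) = 7.

7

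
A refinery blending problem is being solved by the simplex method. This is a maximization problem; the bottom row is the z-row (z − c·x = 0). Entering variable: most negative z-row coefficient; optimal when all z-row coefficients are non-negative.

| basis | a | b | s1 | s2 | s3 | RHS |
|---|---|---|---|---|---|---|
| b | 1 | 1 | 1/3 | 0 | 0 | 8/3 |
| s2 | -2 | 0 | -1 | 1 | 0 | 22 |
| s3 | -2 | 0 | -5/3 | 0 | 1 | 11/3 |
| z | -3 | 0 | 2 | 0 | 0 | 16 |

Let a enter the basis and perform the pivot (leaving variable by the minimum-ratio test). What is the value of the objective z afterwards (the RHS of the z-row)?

24

Ratio test on column a — row 1: (8/3)/1 = 8/3; row 2: entry -2 ≤ 0; row 3: entry -2 ≤ 0. Minimum is 8/3 at row 1 (b leaves); pivot element 1.
Pivot on row 1; the z-row RHS becomes 16 − (-3)·(8/3) = 24.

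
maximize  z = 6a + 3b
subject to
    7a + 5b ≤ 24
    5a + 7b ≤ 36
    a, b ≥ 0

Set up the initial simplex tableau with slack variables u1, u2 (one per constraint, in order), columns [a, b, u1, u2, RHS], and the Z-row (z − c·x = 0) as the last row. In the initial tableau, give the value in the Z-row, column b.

-3

The Z-row carries the negated objective coefficients: the b entry is -3.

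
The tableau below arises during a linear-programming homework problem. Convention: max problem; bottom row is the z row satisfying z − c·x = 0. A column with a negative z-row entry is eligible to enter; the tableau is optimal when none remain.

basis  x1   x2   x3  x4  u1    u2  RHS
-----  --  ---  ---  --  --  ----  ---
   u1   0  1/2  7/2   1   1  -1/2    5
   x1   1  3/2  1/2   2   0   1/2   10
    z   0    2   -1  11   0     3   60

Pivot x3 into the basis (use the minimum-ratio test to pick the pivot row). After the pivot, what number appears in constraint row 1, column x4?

Ratio test on column x3 — row 1: 5/(7/2) = 10/7; row 2: 10/(1/2) = 20. Minimum is 10/7 at row 1 (u1 leaves); pivot element 7/2.
Divide row 1 by 7/2; eliminate column x3 from the other rows.
In the new row 1, the x4 entry is the old entry divided by the pivot: 1/(7/2) = 2/7.

2/7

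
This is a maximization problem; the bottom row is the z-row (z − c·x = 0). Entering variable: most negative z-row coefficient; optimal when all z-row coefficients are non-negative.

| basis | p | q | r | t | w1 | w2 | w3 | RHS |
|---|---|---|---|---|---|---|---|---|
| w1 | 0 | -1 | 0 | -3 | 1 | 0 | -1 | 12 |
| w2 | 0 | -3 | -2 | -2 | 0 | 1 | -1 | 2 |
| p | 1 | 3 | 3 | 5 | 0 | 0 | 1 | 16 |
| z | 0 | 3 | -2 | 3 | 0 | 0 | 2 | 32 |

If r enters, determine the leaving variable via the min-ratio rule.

Column r entries and ratios — w1: 0 ≤ 0, skip; w2: -2 ≤ 0, skip; p: 16/3 = 16/3.
Smallest ratio is 16/3 in the row of p, so p leaves.

p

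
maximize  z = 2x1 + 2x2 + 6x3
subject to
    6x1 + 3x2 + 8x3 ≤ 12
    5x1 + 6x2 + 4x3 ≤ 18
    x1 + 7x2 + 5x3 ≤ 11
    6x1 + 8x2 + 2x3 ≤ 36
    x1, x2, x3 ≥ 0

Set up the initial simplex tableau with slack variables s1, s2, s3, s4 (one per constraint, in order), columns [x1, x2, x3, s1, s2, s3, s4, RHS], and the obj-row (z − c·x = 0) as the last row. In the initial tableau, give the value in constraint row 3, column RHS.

11

The RHS of constraint 3 is b_3 = 11.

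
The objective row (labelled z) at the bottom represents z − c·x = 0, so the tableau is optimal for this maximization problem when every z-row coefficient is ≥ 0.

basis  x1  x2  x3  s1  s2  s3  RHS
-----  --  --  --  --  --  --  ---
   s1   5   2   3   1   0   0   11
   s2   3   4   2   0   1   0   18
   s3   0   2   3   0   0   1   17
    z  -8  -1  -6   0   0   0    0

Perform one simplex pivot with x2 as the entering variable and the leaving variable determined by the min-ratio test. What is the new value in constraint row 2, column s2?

Ratio test on column x2 — row 1: 11/2 = 11/2; row 2: 18/4 = 9/2; row 3: 17/2 = 17/2. Minimum is 9/2 at row 2 (s2 leaves); pivot element 4.
Divide row 2 by 4; eliminate column x2 from the other rows.
In the new row 2, the s2 entry is the old entry divided by the pivot: 1/4 = 1/4.

1/4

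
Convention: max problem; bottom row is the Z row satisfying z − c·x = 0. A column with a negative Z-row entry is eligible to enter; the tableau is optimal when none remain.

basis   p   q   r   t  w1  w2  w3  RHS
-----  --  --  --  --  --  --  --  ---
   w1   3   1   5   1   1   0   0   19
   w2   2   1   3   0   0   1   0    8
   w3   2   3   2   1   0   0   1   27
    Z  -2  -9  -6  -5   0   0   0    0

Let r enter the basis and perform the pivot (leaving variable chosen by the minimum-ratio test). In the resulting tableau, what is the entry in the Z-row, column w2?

2

Ratio test on column r — row 1: 19/5 = 19/5; row 2: 8/3 = 8/3; row 3: 27/2 = 27/2. Minimum is 8/3 at row 2 (w2 leaves); pivot element 3.
Divide row 2 by 3; eliminate column r from the other rows.
Z-row update in column w2: 0 − (-6)·(1/3) = 2.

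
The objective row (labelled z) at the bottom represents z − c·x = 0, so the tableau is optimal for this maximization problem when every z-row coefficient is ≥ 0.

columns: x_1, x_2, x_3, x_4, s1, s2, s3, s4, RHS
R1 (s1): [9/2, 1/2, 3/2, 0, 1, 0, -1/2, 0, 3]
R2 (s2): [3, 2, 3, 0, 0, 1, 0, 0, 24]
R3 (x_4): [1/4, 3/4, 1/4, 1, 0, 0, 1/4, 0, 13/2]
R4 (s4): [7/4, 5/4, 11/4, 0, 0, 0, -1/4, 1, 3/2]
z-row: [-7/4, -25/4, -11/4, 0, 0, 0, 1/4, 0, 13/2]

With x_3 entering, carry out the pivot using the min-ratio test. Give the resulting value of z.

8

Ratio test on column x_3 — row 1: 3/(3/2) = 2; row 2: 24/3 = 8; row 3: (13/2)/(1/4) = 26; row 4: (3/2)/(11/4) = 6/11. Minimum is 6/11 at row 4 (s4 leaves); pivot element 11/4.
Pivot on row 4; the z-row RHS becomes 13/2 − (-11/4)·(6/11) = 8.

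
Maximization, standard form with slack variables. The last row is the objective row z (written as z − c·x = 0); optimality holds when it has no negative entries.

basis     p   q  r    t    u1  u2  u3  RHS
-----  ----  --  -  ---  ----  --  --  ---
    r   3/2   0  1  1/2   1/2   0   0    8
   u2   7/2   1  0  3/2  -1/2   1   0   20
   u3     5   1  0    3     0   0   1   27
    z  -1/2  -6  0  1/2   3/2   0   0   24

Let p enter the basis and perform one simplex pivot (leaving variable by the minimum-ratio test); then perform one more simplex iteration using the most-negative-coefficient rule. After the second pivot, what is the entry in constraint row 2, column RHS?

1

Ratio test on column p — row 1: 8/(3/2) = 16/3; row 2: 20/(7/2) = 40/7; row 3: 27/5 = 27/5. Minimum is 16/3 at row 1 (r leaves); pivot element 3/2.
Divide row 1 by 3/2; eliminate column p from the other rows.
Second iteration: most negative z-row entry is -6 in column q, so q enters.
Ratio test on column q — row 1: entry 0 ≤ 0; row 2: (4/3)/1 = 4/3; row 3: (1/3)/1 = 1/3. Minimum is 1/3 at row 3 (u3 leaves); pivot element 1.
Divide row 3 by 1; eliminate column q from the other rows.
After both pivots, the entry at constraint row 2, column RHS is 1.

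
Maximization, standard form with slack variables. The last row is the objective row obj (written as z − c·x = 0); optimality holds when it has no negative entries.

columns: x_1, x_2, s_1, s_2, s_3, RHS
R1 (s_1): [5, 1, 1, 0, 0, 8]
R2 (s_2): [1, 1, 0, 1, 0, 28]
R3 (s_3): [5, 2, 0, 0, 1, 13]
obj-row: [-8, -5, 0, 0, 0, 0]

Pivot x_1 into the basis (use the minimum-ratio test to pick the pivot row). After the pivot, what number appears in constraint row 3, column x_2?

Ratio test on column x_1 — row 1: 8/5 = 8/5; row 2: 28/1 = 28; row 3: 13/5 = 13/5. Minimum is 8/5 at row 1 (s_1 leaves); pivot element 5.
Divide row 1 by 5; eliminate column x_1 from the other rows.
Row 3 update in column x_2: 2 − 5·(1/5) = 1.

1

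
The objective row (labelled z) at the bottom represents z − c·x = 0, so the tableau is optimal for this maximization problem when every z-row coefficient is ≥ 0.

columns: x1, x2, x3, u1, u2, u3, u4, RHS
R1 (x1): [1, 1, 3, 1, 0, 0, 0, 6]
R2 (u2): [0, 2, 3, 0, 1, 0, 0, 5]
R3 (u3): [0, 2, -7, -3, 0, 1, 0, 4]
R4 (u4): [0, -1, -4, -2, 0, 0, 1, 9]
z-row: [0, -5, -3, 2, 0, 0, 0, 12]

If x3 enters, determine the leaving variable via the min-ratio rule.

u2

Column x3 entries and ratios — x1: 6/3 = 2; u2: 5/3 = 5/3; u3: -7 ≤ 0, skip; u4: -4 ≤ 0, skip.
Smallest ratio is 5/3 in the row of u2, so u2 leaves.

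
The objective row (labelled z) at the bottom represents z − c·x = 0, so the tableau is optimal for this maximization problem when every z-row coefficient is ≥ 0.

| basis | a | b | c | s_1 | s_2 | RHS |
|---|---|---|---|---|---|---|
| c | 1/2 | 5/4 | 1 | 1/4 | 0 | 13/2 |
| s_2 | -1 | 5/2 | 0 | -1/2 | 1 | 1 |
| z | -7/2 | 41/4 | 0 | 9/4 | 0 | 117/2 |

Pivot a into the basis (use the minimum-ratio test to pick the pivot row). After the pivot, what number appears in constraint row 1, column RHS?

Ratio test on column a — row 1: (13/2)/(1/2) = 13; row 2: entry -1 ≤ 0. Minimum is 13 at row 1 (c leaves); pivot element 1/2.
Divide row 1 by 1/2; eliminate column a from the other rows.
In the new row 1, the RHS entry is the old entry divided by the pivot: (13/2)/(1/2) = 13.

13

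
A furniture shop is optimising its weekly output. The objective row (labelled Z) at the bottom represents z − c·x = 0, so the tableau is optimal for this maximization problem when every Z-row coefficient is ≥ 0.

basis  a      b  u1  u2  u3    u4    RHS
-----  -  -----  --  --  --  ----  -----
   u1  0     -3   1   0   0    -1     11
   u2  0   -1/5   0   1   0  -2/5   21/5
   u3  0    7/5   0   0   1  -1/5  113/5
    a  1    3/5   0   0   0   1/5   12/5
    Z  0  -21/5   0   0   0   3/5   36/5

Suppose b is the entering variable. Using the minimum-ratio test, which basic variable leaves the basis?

a

Column b entries and ratios — u1: -3 ≤ 0, skip; u2: -1/5 ≤ 0, skip; u3: (113/5)/(7/5) = 113/7; a: (12/5)/(3/5) = 4.
Smallest ratio is 4 in the row of a, so a leaves.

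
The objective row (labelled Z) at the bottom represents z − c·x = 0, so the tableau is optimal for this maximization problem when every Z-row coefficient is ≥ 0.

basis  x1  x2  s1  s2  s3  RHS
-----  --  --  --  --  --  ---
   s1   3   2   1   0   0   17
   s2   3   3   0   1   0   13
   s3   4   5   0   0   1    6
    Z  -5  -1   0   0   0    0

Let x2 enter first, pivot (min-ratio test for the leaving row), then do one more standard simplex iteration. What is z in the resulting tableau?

Ratio test on column x2 — row 1: 17/2 = 17/2; row 2: 13/3 = 13/3; row 3: 6/5 = 6/5. Minimum is 6/5 at row 3 (s3 leaves); pivot element 5.
Pivot on row 3; the Z-row RHS becomes 0 − (-1)·(6/5) = 6/5.
Next entering variable (most negative Z-row entry -21/5): x1.
Ratio test on column x1 — row 1: (73/5)/(7/5) = 73/7; row 2: (47/5)/(3/5) = 47/3; row 3: (6/5)/(4/5) = 3/2. Minimum is 3/2 at row 3 (x2 leaves); pivot element 4/5.
After the second pivot the Z-row RHS is 6/5 − (-21/5)·(3/2) = 15/2.

15/2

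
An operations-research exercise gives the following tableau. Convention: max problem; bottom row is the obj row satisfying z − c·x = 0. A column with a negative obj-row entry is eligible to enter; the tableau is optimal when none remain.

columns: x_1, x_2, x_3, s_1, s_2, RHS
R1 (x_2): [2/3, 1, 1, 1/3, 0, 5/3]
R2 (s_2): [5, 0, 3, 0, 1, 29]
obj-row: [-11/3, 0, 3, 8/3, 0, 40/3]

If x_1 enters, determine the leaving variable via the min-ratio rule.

x_2

Column x_1 entries and ratios — x_2: (5/3)/(2/3) = 5/2; s_2: 29/5 = 29/5.
Smallest ratio is 5/2 in the row of x_2, so x_2 leaves.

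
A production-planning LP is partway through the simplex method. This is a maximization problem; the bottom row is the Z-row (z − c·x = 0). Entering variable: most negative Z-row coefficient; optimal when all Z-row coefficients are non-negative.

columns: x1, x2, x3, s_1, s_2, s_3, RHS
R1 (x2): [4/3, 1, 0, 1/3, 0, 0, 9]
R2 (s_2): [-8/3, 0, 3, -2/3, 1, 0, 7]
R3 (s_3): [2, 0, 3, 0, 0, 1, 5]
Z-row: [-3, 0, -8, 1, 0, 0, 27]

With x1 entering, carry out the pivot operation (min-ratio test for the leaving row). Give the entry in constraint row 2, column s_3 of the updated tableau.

Ratio test on column x1 — row 1: 9/(4/3) = 27/4; row 2: entry -8/3 ≤ 0; row 3: 5/2 = 5/2. Minimum is 5/2 at row 3 (s_3 leaves); pivot element 2.
Divide row 3 by 2; eliminate column x1 from the other rows.
Row 2 update in column s_3: 0 − (-8/3)·(1/2) = 4/3.

4/3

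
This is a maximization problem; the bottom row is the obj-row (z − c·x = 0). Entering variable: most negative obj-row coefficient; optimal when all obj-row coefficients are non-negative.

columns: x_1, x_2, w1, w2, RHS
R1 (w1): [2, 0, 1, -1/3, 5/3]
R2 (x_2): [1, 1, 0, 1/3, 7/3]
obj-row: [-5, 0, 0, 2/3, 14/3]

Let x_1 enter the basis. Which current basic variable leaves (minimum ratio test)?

w1

Column x_1 entries and ratios — w1: (5/3)/2 = 5/6; x_2: (7/3)/1 = 7/3.
Smallest ratio is 5/6 in the row of w1, so w1 leaves.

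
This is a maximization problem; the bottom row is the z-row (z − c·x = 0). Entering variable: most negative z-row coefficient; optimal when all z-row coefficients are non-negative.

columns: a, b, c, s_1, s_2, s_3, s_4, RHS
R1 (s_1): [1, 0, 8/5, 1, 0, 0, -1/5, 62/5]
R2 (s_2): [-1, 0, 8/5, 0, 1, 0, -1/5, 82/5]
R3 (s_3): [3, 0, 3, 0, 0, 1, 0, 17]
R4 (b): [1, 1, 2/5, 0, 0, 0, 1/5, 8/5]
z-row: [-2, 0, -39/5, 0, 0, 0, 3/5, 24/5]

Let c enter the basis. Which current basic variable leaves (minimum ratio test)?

b

Column c entries and ratios — s_1: (62/5)/(8/5) = 31/4; s_2: (82/5)/(8/5) = 41/4; s_3: 17/3 = 17/3; b: (8/5)/(2/5) = 4.
Smallest ratio is 4 in the row of b, so b leaves.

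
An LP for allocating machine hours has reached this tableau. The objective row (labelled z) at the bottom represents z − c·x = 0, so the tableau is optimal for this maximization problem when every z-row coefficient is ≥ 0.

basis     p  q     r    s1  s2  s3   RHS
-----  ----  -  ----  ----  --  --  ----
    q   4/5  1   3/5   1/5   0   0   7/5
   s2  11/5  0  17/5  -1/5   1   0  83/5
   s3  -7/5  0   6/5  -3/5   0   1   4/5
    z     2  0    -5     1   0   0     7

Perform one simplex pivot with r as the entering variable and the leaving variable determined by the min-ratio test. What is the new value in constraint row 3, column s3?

5/6

Ratio test on column r — row 1: (7/5)/(3/5) = 7/3; row 2: (83/5)/(17/5) = 83/17; row 3: (4/5)/(6/5) = 2/3. Minimum is 2/3 at row 3 (s3 leaves); pivot element 6/5.
Divide row 3 by 6/5; eliminate column r from the other rows.
In the new row 3, the s3 entry is the old entry divided by the pivot: 1/(6/5) = 5/6.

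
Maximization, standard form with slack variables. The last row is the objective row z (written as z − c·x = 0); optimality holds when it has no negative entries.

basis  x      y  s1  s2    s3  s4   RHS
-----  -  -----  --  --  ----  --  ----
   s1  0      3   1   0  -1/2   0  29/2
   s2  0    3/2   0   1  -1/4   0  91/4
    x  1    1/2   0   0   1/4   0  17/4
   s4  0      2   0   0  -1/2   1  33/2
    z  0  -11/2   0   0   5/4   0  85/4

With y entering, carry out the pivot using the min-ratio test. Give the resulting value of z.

287/6

Ratio test on column y — row 1: (29/2)/3 = 29/6; row 2: (91/4)/(3/2) = 91/6; row 3: (17/4)/(1/2) = 17/2; row 4: (33/2)/2 = 33/4. Minimum is 29/6 at row 1 (s1 leaves); pivot element 3.
Pivot on row 1; the z-row RHS becomes 85/4 − (-11/2)·(29/6) = 287/6.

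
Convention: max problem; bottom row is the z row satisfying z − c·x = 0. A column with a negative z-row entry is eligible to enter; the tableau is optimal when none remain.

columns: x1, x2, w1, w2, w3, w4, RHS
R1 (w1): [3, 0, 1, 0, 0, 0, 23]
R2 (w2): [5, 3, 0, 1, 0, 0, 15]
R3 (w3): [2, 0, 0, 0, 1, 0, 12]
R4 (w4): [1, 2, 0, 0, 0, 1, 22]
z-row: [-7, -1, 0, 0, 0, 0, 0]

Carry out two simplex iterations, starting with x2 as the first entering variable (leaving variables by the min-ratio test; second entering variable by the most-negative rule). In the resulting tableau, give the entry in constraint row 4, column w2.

-1/5

Ratio test on column x2 — row 1: entry 0 ≤ 0; row 2: 15/3 = 5; row 3: entry 0 ≤ 0; row 4: 22/2 = 11. Minimum is 5 at row 2 (w2 leaves); pivot element 3.
Divide row 2 by 3; eliminate column x2 from the other rows.
Second iteration: most negative z-row entry is -16/3 in column x1, so x1 enters.
Ratio test on column x1 — row 1: 23/3 = 23/3; row 2: 5/(5/3) = 3; row 3: 12/2 = 6; row 4: entry -7/3 ≤ 0. Minimum is 3 at row 2 (x2 leaves); pivot element 5/3.
Divide row 2 by 5/3; eliminate column x1 from the other rows.
After both pivots, the entry at constraint row 4, column w2 is -1/5.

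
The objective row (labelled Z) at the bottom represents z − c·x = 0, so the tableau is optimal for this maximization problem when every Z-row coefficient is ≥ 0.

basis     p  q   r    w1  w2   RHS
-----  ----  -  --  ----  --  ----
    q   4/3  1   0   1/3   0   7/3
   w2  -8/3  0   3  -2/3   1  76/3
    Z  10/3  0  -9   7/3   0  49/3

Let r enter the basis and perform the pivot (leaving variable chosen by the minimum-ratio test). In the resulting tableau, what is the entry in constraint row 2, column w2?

Ratio test on column r — row 1: entry 0 ≤ 0; row 2: (76/3)/3 = 76/9. Minimum is 76/9 at row 2 (w2 leaves); pivot element 3.
Divide row 2 by 3; eliminate column r from the other rows.
In the new row 2, the w2 entry is the old entry divided by the pivot: 1/3 = 1/3.

1/3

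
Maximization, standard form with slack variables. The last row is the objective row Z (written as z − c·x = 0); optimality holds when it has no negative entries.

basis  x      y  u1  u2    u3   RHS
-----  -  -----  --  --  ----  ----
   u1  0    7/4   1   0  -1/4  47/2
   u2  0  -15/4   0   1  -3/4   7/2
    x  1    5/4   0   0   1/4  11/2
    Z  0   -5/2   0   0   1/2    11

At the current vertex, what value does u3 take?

0

u3 is not in the basis, so in the current basic feasible solution u3 = 0.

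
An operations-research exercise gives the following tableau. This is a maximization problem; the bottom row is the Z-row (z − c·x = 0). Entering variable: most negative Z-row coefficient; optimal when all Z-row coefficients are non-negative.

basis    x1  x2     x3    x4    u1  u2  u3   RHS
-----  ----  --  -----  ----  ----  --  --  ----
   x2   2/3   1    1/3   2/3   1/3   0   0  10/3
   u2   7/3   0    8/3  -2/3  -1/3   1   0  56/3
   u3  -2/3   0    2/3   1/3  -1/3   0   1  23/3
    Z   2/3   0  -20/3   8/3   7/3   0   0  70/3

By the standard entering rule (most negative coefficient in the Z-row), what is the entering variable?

Negative Z-row entries: x3: -20/3.
The most negative is -20/3 in column x3, so x3 enters.

x3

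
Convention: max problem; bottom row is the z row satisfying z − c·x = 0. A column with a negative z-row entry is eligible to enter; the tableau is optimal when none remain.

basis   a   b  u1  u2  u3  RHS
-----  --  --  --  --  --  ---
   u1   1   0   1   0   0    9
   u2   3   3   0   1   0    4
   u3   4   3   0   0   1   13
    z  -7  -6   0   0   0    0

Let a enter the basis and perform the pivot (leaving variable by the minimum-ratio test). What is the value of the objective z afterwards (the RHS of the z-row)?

Ratio test on column a — row 1: 9/1 = 9; row 2: 4/3 = 4/3; row 3: 13/4 = 13/4. Minimum is 4/3 at row 2 (u2 leaves); pivot element 3.
Pivot on row 2; the z-row RHS becomes 0 − (-7)·(4/3) = 28/3.

28/3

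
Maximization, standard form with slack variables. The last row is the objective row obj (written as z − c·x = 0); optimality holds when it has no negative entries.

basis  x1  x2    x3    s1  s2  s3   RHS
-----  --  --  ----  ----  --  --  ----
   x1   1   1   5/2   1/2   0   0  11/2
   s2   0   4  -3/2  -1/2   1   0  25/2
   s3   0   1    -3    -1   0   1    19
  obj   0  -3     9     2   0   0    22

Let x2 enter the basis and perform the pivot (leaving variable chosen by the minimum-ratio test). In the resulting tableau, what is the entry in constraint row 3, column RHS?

Ratio test on column x2 — row 1: (11/2)/1 = 11/2; row 2: (25/2)/4 = 25/8; row 3: 19/1 = 19. Minimum is 25/8 at row 2 (s2 leaves); pivot element 4.
Divide row 2 by 4; eliminate column x2 from the other rows.
Row 3 update in column RHS: 19 − 1·(25/8) = 127/8.

127/8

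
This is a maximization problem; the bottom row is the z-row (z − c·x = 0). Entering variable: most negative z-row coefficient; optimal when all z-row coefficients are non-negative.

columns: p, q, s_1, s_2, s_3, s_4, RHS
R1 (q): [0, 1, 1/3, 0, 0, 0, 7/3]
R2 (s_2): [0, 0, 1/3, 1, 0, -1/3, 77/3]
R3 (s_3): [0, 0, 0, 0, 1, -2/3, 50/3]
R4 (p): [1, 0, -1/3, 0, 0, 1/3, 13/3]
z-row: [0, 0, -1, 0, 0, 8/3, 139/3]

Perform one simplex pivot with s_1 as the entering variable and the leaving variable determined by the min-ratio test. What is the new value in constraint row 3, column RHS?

50/3

Ratio test on column s_1 — row 1: (7/3)/(1/3) = 7; row 2: (77/3)/(1/3) = 77; row 3: entry 0 ≤ 0; row 4: entry -1/3 ≤ 0. Minimum is 7 at row 1 (q leaves); pivot element 1/3.
Divide row 1 by 1/3; eliminate column s_1 from the other rows.
Row 3 update in column RHS: 50/3 − 0·7 = 50/3.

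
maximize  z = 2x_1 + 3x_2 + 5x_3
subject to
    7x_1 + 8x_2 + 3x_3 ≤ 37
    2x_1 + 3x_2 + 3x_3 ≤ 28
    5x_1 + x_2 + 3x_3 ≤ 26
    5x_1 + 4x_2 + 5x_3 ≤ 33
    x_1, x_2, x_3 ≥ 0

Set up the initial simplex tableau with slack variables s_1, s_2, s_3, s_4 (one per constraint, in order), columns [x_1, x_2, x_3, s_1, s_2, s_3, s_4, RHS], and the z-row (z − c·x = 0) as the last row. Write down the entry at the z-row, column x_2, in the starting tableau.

-3

The z-row carries the negated objective coefficients: the x_2 entry is -3.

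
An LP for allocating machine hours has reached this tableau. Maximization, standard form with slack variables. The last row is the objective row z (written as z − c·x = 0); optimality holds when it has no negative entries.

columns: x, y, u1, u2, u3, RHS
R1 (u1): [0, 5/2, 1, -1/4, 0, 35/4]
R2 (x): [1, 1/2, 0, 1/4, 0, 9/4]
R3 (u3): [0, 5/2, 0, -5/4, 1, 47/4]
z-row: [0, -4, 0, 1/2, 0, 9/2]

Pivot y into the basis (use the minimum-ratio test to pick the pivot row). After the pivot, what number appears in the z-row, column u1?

8/5

Ratio test on column y — row 1: (35/4)/(5/2) = 7/2; row 2: (9/4)/(1/2) = 9/2; row 3: (47/4)/(5/2) = 47/10. Minimum is 7/2 at row 1 (u1 leaves); pivot element 5/2.
Divide row 1 by 5/2; eliminate column y from the other rows.
z-row update in column u1: 0 − (-4)·(2/5) = 8/5.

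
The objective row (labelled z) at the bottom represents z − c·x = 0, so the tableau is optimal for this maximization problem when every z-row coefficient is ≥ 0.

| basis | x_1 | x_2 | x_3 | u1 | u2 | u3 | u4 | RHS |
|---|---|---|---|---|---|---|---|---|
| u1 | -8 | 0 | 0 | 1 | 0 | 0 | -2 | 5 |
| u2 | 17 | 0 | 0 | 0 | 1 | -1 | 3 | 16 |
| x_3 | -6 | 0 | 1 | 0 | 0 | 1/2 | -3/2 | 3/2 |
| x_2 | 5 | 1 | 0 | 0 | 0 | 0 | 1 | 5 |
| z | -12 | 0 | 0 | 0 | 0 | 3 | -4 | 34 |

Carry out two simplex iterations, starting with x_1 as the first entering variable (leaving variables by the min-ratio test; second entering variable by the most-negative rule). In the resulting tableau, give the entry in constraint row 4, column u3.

5/2

Ratio test on column x_1 — row 1: entry -8 ≤ 0; row 2: 16/17 = 16/17; row 3: entry -6 ≤ 0; row 4: 5/5 = 1. Minimum is 16/17 at row 2 (u2 leaves); pivot element 17.
Divide row 2 by 17; eliminate column x_1 from the other rows.
Second iteration: most negative z-row entry is -32/17 in column u4, so u4 enters.
Ratio test on column u4 — row 1: entry -10/17 ≤ 0; row 2: (16/17)/(3/17) = 16/3; row 3: entry -15/34 ≤ 0; row 4: (5/17)/(2/17) = 5/2. Minimum is 5/2 at row 4 (x_2 leaves); pivot element 2/17.
Divide row 4 by 2/17; eliminate column u4 from the other rows.
After both pivots, the entry at constraint row 4, column u3 is 5/2.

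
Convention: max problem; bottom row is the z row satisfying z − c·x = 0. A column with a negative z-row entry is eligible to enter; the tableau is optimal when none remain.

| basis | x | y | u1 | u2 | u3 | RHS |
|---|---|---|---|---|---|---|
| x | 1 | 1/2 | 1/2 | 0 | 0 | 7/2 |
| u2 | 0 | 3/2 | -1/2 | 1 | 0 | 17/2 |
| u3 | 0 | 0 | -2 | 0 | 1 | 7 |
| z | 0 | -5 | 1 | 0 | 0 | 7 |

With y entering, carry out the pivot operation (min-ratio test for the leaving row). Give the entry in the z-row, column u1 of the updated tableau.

Ratio test on column y — row 1: (7/2)/(1/2) = 7; row 2: (17/2)/(3/2) = 17/3; row 3: entry 0 ≤ 0. Minimum is 17/3 at row 2 (u2 leaves); pivot element 3/2.
Divide row 2 by 3/2; eliminate column y from the other rows.
z-row update in column u1: 1 − (-5)·(-1/3) = -2/3.

-2/3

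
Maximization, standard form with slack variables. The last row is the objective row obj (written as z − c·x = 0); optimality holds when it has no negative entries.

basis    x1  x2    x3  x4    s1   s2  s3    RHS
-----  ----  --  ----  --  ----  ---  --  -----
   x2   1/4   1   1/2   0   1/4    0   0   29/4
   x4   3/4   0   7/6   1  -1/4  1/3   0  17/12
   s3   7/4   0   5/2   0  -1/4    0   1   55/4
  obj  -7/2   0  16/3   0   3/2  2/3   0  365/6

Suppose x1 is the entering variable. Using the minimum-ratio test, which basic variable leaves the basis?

x4

Column x1 entries and ratios — x2: (29/4)/(1/4) = 29; x4: (17/12)/(3/4) = 17/9; s3: (55/4)/(7/4) = 55/7.
Smallest ratio is 17/9 in the row of x4, so x4 leaves.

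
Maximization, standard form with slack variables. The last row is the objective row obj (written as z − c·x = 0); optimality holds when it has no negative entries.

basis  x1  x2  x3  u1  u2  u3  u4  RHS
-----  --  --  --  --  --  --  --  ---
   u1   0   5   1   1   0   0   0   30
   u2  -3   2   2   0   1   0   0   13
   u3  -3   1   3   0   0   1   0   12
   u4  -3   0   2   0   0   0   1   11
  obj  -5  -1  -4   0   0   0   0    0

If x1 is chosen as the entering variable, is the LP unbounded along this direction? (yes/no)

yes

Every constraint-row entry in column x1 is ≤ 0, so increasing x1 is unbounded.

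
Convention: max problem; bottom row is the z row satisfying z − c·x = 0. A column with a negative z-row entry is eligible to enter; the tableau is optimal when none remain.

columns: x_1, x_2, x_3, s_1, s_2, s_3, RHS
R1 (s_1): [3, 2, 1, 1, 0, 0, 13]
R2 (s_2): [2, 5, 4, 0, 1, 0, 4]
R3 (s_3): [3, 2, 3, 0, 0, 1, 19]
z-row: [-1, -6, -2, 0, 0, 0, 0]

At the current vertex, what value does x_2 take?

x_2 is not in the basis, so in the current basic feasible solution x_2 = 0.

0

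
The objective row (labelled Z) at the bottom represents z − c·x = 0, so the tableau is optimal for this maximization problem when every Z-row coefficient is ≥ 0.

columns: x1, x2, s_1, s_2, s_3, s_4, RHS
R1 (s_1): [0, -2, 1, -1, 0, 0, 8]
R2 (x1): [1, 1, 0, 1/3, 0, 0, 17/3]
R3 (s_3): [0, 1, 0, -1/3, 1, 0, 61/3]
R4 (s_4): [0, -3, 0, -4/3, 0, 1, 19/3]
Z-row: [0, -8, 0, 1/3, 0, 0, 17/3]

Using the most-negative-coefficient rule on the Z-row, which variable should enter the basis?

Negative Z-row entries: x2: -8.
The most negative is -8 in column x2, so x2 enters.

x2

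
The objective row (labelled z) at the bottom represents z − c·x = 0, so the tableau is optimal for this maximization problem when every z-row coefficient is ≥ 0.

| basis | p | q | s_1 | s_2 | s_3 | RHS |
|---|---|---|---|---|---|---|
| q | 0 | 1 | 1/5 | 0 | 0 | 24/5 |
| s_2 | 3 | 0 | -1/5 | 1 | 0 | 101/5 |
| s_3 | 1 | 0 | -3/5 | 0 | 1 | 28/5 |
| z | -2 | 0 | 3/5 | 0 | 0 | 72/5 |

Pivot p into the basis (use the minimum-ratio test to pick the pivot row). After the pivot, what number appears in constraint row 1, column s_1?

1/5

Ratio test on column p — row 1: entry 0 ≤ 0; row 2: (101/5)/3 = 101/15; row 3: (28/5)/1 = 28/5. Minimum is 28/5 at row 3 (s_3 leaves); pivot element 1.
Divide row 3 by 1; eliminate column p from the other rows.
Row 1 update in column s_1: 1/5 − 0·(-3/5) = 1/5.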